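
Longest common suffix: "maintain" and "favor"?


Word 1: "maintain"
Word 2: "favor"
Comparing from end:
  Pos -1: 'n' != 'r' (stop)
LCS = "" (length 0)


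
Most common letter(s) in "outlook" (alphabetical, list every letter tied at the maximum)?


Word: "outlook"
Letter counts:
  'k': 1
  'l': 1
  'o': 3
  't': 1
  'u': 1
Maximum count = 3
Most frequent = 'o' (3 times each)


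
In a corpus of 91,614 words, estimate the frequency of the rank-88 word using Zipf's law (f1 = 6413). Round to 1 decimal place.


Zipf's law: f(r) = f(1) / r
f(1) = 6413
f(88) = 6413 / 88
= 72.9 occurrences


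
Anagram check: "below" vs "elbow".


Word 1: "below" → sorted: below
Word 2: "elbow" → sorted: below
Same letters? below == below
Anagram = Yes


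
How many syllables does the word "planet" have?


Word: "planet"
Syllable breakdown: plan · et
Counting: 2 parts
= 2 syllables


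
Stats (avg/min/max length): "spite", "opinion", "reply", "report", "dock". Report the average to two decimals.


Lengths: "spite"=5, "opinion"=7, "reply"=5, "report"=6, "dock"=4
Sum = 27, Count = 5
Average = 27/5 = 5.40
= avg=5.40, min=4, max=7


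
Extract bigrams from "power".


Word: "power" (length 5)
Number of bigrams = 5 - 2 + 1 = 4
  Position 0: "po"
  Position 1: "ow"
  Position 2: "we"
  Position 3: "er"
Bigrams = "po", "ow", "we", "er"


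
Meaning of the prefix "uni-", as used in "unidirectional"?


Prefix: uni-
As in: unidirectional -> uni- + directional
Meaning = one


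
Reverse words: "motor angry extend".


Original: "motor angry extend"
Words (1..n): motor | angry | extend
Reversed (n..1): extend | angry | motor
Result = "extend angry motor"


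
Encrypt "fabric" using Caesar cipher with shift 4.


Word: "fabric"
Shift: 4
Each letter → (letter + shift) mod 26:
  'f' (5) + 4 = 9 → 'j'
  'a' (0) + 4 = 4 → 'e'
  'b' (1) + 4 = 5 → 'f'
  'r' (17) + 4 = 21 → 'v'
  'i' (8) + 4 = 12 → 'm'
  'c' (2) + 4 = 6 → 'g'
Result = "jefvmg"


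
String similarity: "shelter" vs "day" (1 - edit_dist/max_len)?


Word 1: "shelter" (length 7)
Word 2: "day" (length 3)
One optimal edit sequence:
  1. delete 's'  (+1)
  2. delete 'h'  (+1)
  3. delete 'e'  (+1)
  4. delete 'l'  (+1)
  5. substitute 't' -> 'd'  (+1)
  6. substitute 'e' -> 'a'  (+1)
  7. substitute 'r' -> 'y'  (+1)
Edit distance = 7
Max length = max(7, 3) = 7
Similarity = 1 - 7/7
= 0.0000


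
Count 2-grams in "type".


Word: "type" (length 4)
Number of 2-grams = length - 2 + 1 = 4 - 2 + 1
= 3


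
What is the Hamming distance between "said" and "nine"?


Comparing character by character (same length = 4):
  Pos 0: 's' vs 'n' !=
  Pos 1: 'a' vs 'i' !=
  Pos 2: 'i' vs 'n' !=
  Pos 3: 'd' vs 'e' !=
Hamming distance = 4


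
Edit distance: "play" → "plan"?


Word 1: "play" (length 4)
Word 2: "plan" (length 4)
One optimal edit sequence (insert/delete/substitute each cost 1):
  1. keep 'p'
  2. keep 'l'
  3. keep 'a'
  4. substitute 'y' -> 'n'  (+1)
Total edit operations: 1
Edit distance = 1


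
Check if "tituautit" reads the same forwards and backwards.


Word: "tituautit"
Reversed: "tituautit"
Forward == Backward? tituautit == tituautit
Palindrome = Yes


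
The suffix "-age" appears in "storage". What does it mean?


Suffix: -age
As in: storage -> store + -age, with a spelling change
Meaning = result / collection


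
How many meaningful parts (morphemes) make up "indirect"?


Word: "indirect"
Morphemes: in- / direct
Each morpheme carries meaning
= 2 morphemes


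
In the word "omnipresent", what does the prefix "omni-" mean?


Prefix: omni-
Example: omnipresent (omni- + present)
Meaning = all


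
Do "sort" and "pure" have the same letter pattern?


Pattern of "sort": [0, 1, 2, 3]
Pattern of "pure": [0, 1, 2, 3]
Patterns match
Same pattern = Yes


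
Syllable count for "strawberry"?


Word: "strawberry"
Syllable breakdown: straw / ber / ry
Counting: 3 parts
= 3 syllables


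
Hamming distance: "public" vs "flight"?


Comparing character by character (same length = 6):
  Pos 0: 'p' vs 'f' !=
  Pos 1: 'u' vs 'l' !=
  Pos 2: 'b' vs 'i' !=
  Pos 3: 'l' vs 'g' !=
  Pos 4: 'i' vs 'h' !=
  Pos 5: 'c' vs 't' !=
Hamming distance = 6


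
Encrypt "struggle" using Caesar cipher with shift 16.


Word: "struggle"
Shift: 16
Each letter → (letter + shift) mod 26:
  's' (18) + 16 = 8 → 'i'
  't' (19) + 16 = 9 → 'j'
  'r' (17) + 16 = 7 → 'h'
  'u' (20) + 16 = 10 → 'k'
  'g' (6) + 16 = 22 → 'w'
  'g' (6) + 16 = 22 → 'w'
  'l' (11) + 16 = 1 → 'b'
  'e' (4) + 16 = 20 → 'u'
Result = "ijhkwwbu"


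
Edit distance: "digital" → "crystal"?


Word 1: "digital" (length 7)
Word 2: "crystal" (length 7)
One optimal edit sequence (insert/delete/substitute each cost 1):
  1. substitute 'd' -> 'c'  (+1)
  2. substitute 'i' -> 'r'  (+1)
  3. substitute 'g' -> 'y'  (+1)
  4. substitute 'i' -> 's'  (+1)
  5. keep 't'
  6. keep 'a'
  7. keep 'l'
Total edit operations: 4
Edit distance = 4


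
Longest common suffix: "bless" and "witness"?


Word 1: "bless"
Word 2: "witness"
Comparing from end:
  Pos -1: 's' == 's'
  Pos -2: 's' == 's'
  Pos -3: 'e' == 'e'
  Pos -4: 'l' != 'n' (stop)
LCS = "ess" (length 3)


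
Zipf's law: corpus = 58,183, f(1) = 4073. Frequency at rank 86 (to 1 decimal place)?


Zipf's law: f(r) = f(1) / r
f(1) = 4073
f(86) = 4073 / 86
= 47.4 occurrences


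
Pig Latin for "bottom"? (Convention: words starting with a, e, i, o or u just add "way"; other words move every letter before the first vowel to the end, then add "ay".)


Word: "bottom"
Starts with consonant(s) → move to end, add 'ay'
Consonant cluster: "b"
Pig Latin = "ottombay"


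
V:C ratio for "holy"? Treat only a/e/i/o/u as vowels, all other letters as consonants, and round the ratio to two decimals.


Word: "holy"
Vowels (a,e,i,o,u): 1
Consonants: 3
Ratio = 1/3
= 0.33


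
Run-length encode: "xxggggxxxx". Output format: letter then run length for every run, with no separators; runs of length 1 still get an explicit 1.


String: "xxggggxxxx"
Scanning for consecutive runs:
  'x' x 2
  'g' x 4
  'x' x 4
RLE = "x2g4x4"


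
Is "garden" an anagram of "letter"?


Word 1: "letter" → sorted: eelrtt
Word 2: "garden" → sorted: adegnr
Same letters? eelrtt != adegnr
Anagram = No


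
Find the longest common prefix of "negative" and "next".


Word 1: "negative"
Word 2: "next"
Comparing from start:
  Pos 0: 'n' == 'n'
  Pos 1: 'e' == 'e'
  Pos 2: 'g' != 'x' (stop)
LCP = "ne" (length 2)


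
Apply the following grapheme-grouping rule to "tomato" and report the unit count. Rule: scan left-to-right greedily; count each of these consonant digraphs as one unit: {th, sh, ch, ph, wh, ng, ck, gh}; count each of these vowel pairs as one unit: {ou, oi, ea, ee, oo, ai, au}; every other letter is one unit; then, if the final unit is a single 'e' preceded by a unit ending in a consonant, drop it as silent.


Word: "tomato" (6 letters)
Left-to-right scan:
  [1] 't' (letter)
  [2] 'o' (letter)
  [3] 'm' (letter)
  [4] 'a' (letter)
  [5] 't' (letter)
  [6] 'o' (letter)
Units from scan: 6
Sound units = 6 units


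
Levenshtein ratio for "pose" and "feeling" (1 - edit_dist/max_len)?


Word 1: "pose" (length 4)
Word 2: "feeling" (length 7)
One optimal edit sequence:
  1. insert 'f'  (+1)
  2. insert 'e'  (+1)
  3. insert 'e'  (+1)
  4. substitute 'p' -> 'l'  (+1)
  5. substitute 'o' -> 'i'  (+1)
  6. substitute 's' -> 'n'  (+1)
  7. substitute 'e' -> 'g'  (+1)
Edit distance = 7
Max length = max(4, 7) = 7
Similarity = 1 - 7/7
= 0.0000


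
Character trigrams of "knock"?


Word: "knock" (length 5)
Number of trigrams = 5 - 3 + 1 = 3
  Position 0: "kno"
  Position 1: "noc"
  Position 2: "ock"
Trigrams = "kno", "noc", "ock"


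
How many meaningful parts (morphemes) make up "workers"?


Word: "workers"
Morphemes: work | -er | -s
Each morpheme carries meaning
= 3 morphemes


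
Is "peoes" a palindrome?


Word: "peoes"
Reversed: "seoep"
Forward == Backward? peoes != seoep
Palindrome = No


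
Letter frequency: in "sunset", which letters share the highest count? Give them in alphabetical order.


Word: "sunset"
Letter counts:
  'e': 1
  'n': 1
  's': 2
  't': 1
  'u': 1
Maximum count = 2
Most frequent = 's' (2 times each)


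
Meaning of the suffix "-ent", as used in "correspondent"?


Suffix: -ent
Example: correspondent = correspond + -ent
Meaning = one who / that which


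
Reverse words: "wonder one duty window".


Original: "wonder one duty window"
Words (1..n): wonder | one | duty | window
Reversed (n..1): window | duty | one | wonder
Result = "window duty one wonder"


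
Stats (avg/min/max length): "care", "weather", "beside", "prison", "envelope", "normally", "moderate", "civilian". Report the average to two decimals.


Lengths: "care"=4, "weather"=7, "beside"=6, "prison"=6, "envelope"=8, "normally"=8, "moderate"=8, "civilian"=8
Sum = 55, Count = 8
Average = 55/8 = 6.88
= avg=6.88, min=4, max=8


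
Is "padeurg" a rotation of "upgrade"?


Word: "upgrade", Candidate: "padeurg"
Method: check if candidate is substring of word+word
"upgradeupgrade" contains "padeurg"? No
Is rotation = No


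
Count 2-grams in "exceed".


Word: "exceed" (length 6)
Number of 2-grams = length - 2 + 1 = 6 - 2 + 1
= 5


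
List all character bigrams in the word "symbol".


Word: "symbol" (length 6)
Number of bigrams = 6 - 2 + 1 = 5
  Position 0: "sy"
  Position 1: "ym"
  Position 2: "mb"
  Position 3: "bo"
  Position 4: "ol"
Bigrams = "sy", "ym", "mb", "bo", "ol"


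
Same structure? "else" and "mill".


Pattern of "else": [0, 1, 2, 0]
Pattern of "mill": [0, 1, 2, 2]
Patterns do not match
Same pattern = No


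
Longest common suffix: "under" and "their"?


Word 1: "under"
Word 2: "their"
Comparing from end:
  Pos -1: 'r' == 'r'
  Pos -2: 'e' != 'i' (stop)
LCS = "r" (length 1)


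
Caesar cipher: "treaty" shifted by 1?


Word: "treaty"
Shift: 1
Each letter → (letter + shift) mod 26:
  't' (19) + 1 = 20 → 'u'
  'r' (17) + 1 = 18 → 's'
  'e' (4) + 1 = 5 → 'f'
  'a' (0) + 1 = 1 → 'b'
  't' (19) + 1 = 20 → 'u'
  'y' (24) + 1 = 25 → 'z'
Result = "usfbuz"


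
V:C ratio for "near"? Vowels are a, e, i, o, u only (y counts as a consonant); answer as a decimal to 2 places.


Word: "near"
Vowels (a,e,i,o,u): 2
Consonants: 2
Ratio = 2/2
= 1.00


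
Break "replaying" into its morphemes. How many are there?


Word: "replaying"
Morphemes: re- + play + -ing
Each morpheme carries meaning
= 3 morphemes


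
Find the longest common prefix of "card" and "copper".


Word 1: "card"
Word 2: "copper"
Comparing from start:
  Pos 0: 'c' == 'c'
  Pos 1: 'a' != 'o' (stop)
LCP = "c" (length 1)


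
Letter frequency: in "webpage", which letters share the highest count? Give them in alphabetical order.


Word: "webpage"
Letter counts:
  'a': 1
  'b': 1
  'e': 2
  'g': 1
  'p': 1
  'w': 1
Maximum count = 2
Most frequent = 'e' (2 times each)


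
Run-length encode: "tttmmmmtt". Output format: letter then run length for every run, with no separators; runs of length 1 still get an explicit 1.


String: "tttmmmmtt"
Scanning for consecutive runs:
  't' x 3
  'm' x 4
  't' x 2
RLE = "t3m4t2"


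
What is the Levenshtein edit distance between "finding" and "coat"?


Word 1: "finding" (length 7)
Word 2: "coat" (length 4)
One optimal edit sequence (insert/delete/substitute each cost 1):
  1. delete 'f'  (+1)
  2. delete 'i'  (+1)
  3. delete 'n'  (+1)
  4. substitute 'd' -> 'c'  (+1)
  5. substitute 'i' -> 'o'  (+1)
  6. substitute 'n' -> 'a'  (+1)
  7. substitute 'g' -> 't'  (+1)
Total edit operations: 7
Edit distance = 7


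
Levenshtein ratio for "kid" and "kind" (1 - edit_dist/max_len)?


Word 1: "kid" (length 3)
Word 2: "kind" (length 4)
One optimal edit sequence:
  1. keep 'k'
  2. keep 'i'
  3. insert 'n'  (+1)
  4. keep 'd'
Edit distance = 1
Max length = max(3, 4) = 4
Similarity = 1 - 1/4
= 0.7500


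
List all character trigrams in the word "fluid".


Word: "fluid" (length 5)
Number of trigrams = 5 - 3 + 1 = 3
  Position 0: "flu"
  Position 1: "lui"
  Position 2: "uid"
Trigrams = "flu", "lui", "uid"


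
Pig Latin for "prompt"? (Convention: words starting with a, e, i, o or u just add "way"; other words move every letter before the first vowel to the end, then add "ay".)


Word: "prompt"
Starts with consonant(s) → move to end, add 'ay'
Consonant cluster: "pr"
Pig Latin = "omptpray"


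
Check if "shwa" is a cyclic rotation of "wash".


Word: "wash", Candidate: "shwa"
Method: check if candidate is substring of word+word
"washwash" contains "shwa"? Yes
Is rotation = Yes


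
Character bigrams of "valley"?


Word: "valley" (length 6)
Number of bigrams = 6 - 2 + 1 = 5
  Position 0: "va"
  Position 1: "al"
  Position 2: "ll"
  Position 3: "le"
  Position 4: "ey"
Bigrams = "va", "al", "ll", "le", "ey"


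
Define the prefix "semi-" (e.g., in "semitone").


Prefix: semi-
Example: semitone = semi- + tone
Meaning = half


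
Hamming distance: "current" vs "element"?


Comparing character by character (same length = 7):
  Pos 0: 'c' vs 'e' !=
  Pos 1: 'u' vs 'l' !=
  Pos 2: 'r' vs 'e' !=
  Pos 3: 'r' vs 'm' !=
  Pos 4: 'e' vs 'e' =
  Pos 5: 'n' vs 'n' =
  Pos 6: 't' vs 't' =
Hamming distance = 4


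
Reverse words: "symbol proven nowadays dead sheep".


Original: "symbol proven nowadays dead sheep"
Words (1..n): symbol | proven | nowadays | dead | sheep
Reversed (n..1): sheep | dead | nowadays | proven | symbol
Result = "sheep dead nowadays proven symbol"


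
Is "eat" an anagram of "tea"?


Word 1: "tea" → sorted: aet
Word 2: "eat" → sorted: aet
Same letters? aet == aet
Anagram = Yes


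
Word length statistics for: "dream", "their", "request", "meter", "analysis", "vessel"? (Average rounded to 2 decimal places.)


Lengths: "dream"=5, "their"=5, "request"=7, "meter"=5, "analysis"=8, "vessel"=6
Sum = 36, Count = 6
Average = 36/6 = 6.00
= avg=6.00, min=5, max=8


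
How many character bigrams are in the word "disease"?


Word: "disease" (length 7)
Number of 2-grams = length - 2 + 1 = 7 - 2 + 1
= 6


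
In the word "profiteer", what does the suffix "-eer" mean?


Suffix: -eer
Example: profiteer (profit + -eer)
Meaning = one who is concerned with


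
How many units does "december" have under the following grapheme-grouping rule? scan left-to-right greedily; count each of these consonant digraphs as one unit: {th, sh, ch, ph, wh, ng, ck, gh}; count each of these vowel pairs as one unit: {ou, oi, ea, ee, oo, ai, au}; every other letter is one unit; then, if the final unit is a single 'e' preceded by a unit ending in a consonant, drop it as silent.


Word: "december" (8 letters)
Left-to-right scan:
  [1] 'd' (letter)
  [2] 'e' (letter)
  [3] 'c' (letter)
  [4] 'e' (letter)
  [5] 'm' (letter)
  [6] 'b' (letter)
  [7] 'e' (letter)
  [8] 'r' (letter)
Units from scan: 8
Sound units = 8 units


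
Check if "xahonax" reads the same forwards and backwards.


Word: "xahonax"
Reversed: "xanohax"
Forward == Backward? xahonax != xanohax
Palindrome = No


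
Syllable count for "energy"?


Word: "energy"
Syllable breakdown: en / er / gy
Counting: 3 parts
= 3 syllables


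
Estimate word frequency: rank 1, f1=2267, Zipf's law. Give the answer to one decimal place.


Zipf's law: f(r) = f(1) / r
f(1) = 2267
f(1) = 2267 / 1
= 2267.0 occurrences


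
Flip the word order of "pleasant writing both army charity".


Original: "pleasant writing both army charity"
Words (1..n): pleasant | writing | both | army | charity
Reversed (n..1): charity | army | both | writing | pleasant
Result = "charity army both writing pleasant"


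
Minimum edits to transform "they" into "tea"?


Word 1: "they" (length 4)
Word 2: "tea" (length 3)
One optimal edit sequence (insert/delete/substitute each cost 1):
  1. keep 't'
  2. delete 'h'  (+1)
  3. keep 'e'
  4. substitute 'y' -> 'a'  (+1)
Total edit operations: 2
Edit distance = 2


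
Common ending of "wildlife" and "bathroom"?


Word 1: "wildlife"
Word 2: "bathroom"
Comparing from end:
  Pos -1: 'e' != 'm' (stop)
LCS = "" (length 0)


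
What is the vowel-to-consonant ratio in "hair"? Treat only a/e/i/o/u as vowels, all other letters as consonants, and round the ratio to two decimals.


Word: "hair"
Vowels (a,e,i,o,u): 2
Consonants: 2
Ratio = 2/2
= 1.00


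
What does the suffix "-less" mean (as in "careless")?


Suffix: -less
Example: careless = care + -less
Meaning = without


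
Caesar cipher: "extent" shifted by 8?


Word: "extent"
Shift: 8
Each letter → (letter + shift) mod 26:
  'e' (4) + 8 = 12 → 'm'
  'x' (23) + 8 = 5 → 'f'
  't' (19) + 8 = 1 → 'b'
  'e' (4) + 8 = 12 → 'm'
  'n' (13) + 8 = 21 → 'v'
  't' (19) + 8 = 1 → 'b'
Result = "mfbmvb"


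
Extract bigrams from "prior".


Word: "prior" (length 5)
Number of bigrams = 5 - 2 + 1 = 4
  Position 0: "pr"
  Position 1: "ri"
  Position 2: "io"
  Position 3: "or"
Bigrams = "pr", "ri", "io", "or"


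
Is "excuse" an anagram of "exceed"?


Word 1: "exceed" → sorted: cdeeex
Word 2: "excuse" → sorted: ceesux
Same letters? cdeeex != ceesux
Anagram = No


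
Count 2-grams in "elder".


Word: "elder" (length 5)
Number of 2-grams = length - 2 + 1 = 5 - 2 + 1
= 4


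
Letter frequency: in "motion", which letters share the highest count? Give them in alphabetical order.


Word: "motion"
Letter counts:
  'i': 1
  'm': 1
  'n': 1
  'o': 2
  't': 1
Maximum count = 2
Most frequent = 'o' (2 times each)


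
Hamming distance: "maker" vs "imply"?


Comparing character by character (same length = 5):
  Pos 0: 'm' vs 'i' !=
  Pos 1: 'a' vs 'm' !=
  Pos 2: 'k' vs 'p' !=
  Pos 3: 'e' vs 'l' !=
  Pos 4: 'r' vs 'y' !=
Hamming distance = 5


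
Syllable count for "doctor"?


Word: "doctor"
Syllable breakdown: doc-tor
Counting: 2 parts
= 2 syllables


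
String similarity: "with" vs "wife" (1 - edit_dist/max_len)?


Word 1: "with" (length 4)
Word 2: "wife" (length 4)
One optimal edit sequence:
  1. keep 'w'
  2. keep 'i'
  3. substitute 't' -> 'f'  (+1)
  4. substitute 'h' -> 'e'  (+1)
Edit distance = 2
Max length = max(4, 4) = 4
Similarity = 1 - 2/4
= 0.5000


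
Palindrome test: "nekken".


Word: "nekken"
Reversed: "nekken"
Forward == Backward? nekken == nekken
Palindrome = Yes


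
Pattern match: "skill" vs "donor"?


Pattern of "skill": [0, 1, 2, 3, 3]
Pattern of "donor": [0, 1, 2, 1, 3]
Patterns do not match
Same pattern = No


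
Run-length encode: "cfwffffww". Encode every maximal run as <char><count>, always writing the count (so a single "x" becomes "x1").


String: "cfwffffww"
Scanning for consecutive runs:
  'c' x 1
  'f' x 1
  'w' x 1
  'f' x 4
  'w' x 2
RLE = "c1f1w1f4w2"


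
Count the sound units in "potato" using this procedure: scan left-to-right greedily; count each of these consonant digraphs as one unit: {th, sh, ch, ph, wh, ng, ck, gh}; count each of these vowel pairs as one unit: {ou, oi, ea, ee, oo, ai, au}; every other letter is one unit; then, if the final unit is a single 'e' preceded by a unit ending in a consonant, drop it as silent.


Word: "potato" (6 letters)
Left-to-right scan:
  (1) 'p' (letter)
  (2) 'o' (letter)
  (3) 't' (letter)
  (4) 'a' (letter)
  (5) 't' (letter)
  (6) 'o' (letter)
Units from scan: 6
Sound units = 6 units


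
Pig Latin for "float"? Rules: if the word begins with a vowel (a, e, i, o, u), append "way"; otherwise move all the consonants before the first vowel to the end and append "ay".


Word: "float"
Starts with consonant(s) → move to end, add 'ay'
Consonant cluster: "fl"
Pig Latin = "oatflay"


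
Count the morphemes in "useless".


Word: "useless"
Morphemes: use / -less
Each morpheme carries meaning
= 2 morphemes


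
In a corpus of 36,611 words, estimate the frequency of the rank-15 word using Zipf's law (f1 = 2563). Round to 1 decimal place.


Zipf's law: f(r) = f(1) / r
f(1) = 2563
f(15) = 2563 / 15
= 170.9 occurrences


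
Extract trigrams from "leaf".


Word: "leaf" (length 4)
Number of trigrams = 4 - 3 + 1 = 2
  Position 0: "lea"
  Position 1: "eaf"
Trigrams = "lea", "eaf"


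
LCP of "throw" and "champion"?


Word 1: "throw"
Word 2: "champion"
Comparing from start:
  Pos 0: 't' != 'c' (stop)
LCP = "" (length 0)


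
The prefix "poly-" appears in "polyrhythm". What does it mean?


Prefix: poly-
As in: polyrhythm -> poly- + rhythm
Meaning = many


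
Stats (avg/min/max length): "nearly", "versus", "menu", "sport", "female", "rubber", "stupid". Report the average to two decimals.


Lengths: "nearly"=6, "versus"=6, "menu"=4, "sport"=5, "female"=6, "rubber"=6, "stupid"=6
Sum = 39, Count = 7
Average = 39/7 = 5.57
= avg=5.57, min=4, max=6


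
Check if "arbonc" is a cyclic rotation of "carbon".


Word: "carbon", Candidate: "arbonc"
Method: check if candidate is substring of word+word
"carboncarbon" contains "arbonc"? Yes
Is rotation = Yes


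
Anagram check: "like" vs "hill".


Word 1: "like" → sorted: eikl
Word 2: "hill" → sorted: hill
Same letters? eikl != hill
Anagram = No


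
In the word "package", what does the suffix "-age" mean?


Suffix: -age
Example: package (pack + -age)
Meaning = result / collection


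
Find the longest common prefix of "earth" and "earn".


Word 1: "earth"
Word 2: "earn"
Comparing from start:
  Pos 0: 'e' == 'e'
  Pos 1: 'a' == 'a'
  Pos 2: 'r' == 'r'
  Pos 3: 't' != 'n' (stop)
LCP = "ear" (length 3)


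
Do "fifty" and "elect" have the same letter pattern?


Pattern of "fifty": [0, 1, 0, 2, 3]
Pattern of "elect": [0, 1, 0, 2, 3]
Patterns match
Same pattern = Yes


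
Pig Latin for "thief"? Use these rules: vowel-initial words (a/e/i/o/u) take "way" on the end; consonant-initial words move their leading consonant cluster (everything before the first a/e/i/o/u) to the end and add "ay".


Word: "thief"
Starts with consonant(s) → move to end, add 'ay'
Consonant cluster: "th"
Pig Latin = "iefthay"


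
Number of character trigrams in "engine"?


Word: "engine" (length 6)
Number of 3-grams = length - 3 + 1 = 6 - 3 + 1
= 4


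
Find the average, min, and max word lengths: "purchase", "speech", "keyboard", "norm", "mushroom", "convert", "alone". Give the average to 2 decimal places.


Lengths: "purchase"=8, "speech"=6, "keyboard"=8, "norm"=4, "mushroom"=8, "convert"=7, "alone"=5
Sum = 46, Count = 7
Average = 46/7 = 6.57
= avg=6.57, min=4, max=8


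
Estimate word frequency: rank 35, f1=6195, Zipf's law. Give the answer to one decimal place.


Zipf's law: f(r) = f(1) / r
f(1) = 6195
f(35) = 6195 / 35
= 177.0 occurrences


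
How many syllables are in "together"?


Word: "together"
Syllable breakdown: to · geth · er
Counting: 3 parts
= 3 syllables


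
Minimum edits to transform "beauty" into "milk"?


Word 1: "beauty" (length 6)
Word 2: "milk" (length 4)
One optimal edit sequence (insert/delete/substitute each cost 1):
  1. delete 'b'  (+1)
  2. delete 'e'  (+1)
  3. substitute 'a' -> 'm'  (+1)
  4. substitute 'u' -> 'i'  (+1)
  5. substitute 't' -> 'l'  (+1)
  6. substitute 'y' -> 'k'  (+1)
Total edit operations: 6
Edit distance = 6


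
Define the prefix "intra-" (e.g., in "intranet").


Prefix: intra-
Example: intranet = intra- + net
Meaning = within


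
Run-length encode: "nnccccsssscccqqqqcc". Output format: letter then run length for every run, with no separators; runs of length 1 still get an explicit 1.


String: "nnccccsssscccqqqqcc"
Scanning for consecutive runs:
  'n' x 2
  'c' x 4
  's' x 4
  'c' x 3
  'q' x 4
  'c' x 2
RLE = "n2c4s4c3q4c2"


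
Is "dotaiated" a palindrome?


Word: "dotaiated"
Reversed: "detaiatod"
Forward == Backward? dotaiated != detaiatod
Palindrome = No


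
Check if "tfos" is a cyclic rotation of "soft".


Word: "soft", Candidate: "tfos"
Method: check if candidate is substring of word+word
"softsoft" contains "tfos"? No
Is rotation = No


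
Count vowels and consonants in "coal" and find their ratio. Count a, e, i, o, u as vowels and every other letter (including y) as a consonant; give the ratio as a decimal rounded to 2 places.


Word: "coal"
Vowels (a,e,i,o,u): 2
Consonants: 2
Ratio = 2/2
= 1.00


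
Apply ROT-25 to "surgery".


Word: "surgery"
Shift: 25
Each letter → (letter + shift) mod 26:
  's' (18) + 25 = 17 → 'r'
  'u' (20) + 25 = 19 → 't'
  'r' (17) + 25 = 16 → 'q'
  'g' (6) + 25 = 5 → 'f'
  'e' (4) + 25 = 3 → 'd'
  'r' (17) + 25 = 16 → 'q'
  'y' (24) + 25 = 23 → 'x'
Result = "rtqfdqx"


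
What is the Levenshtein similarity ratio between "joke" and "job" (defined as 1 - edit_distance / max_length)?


Word 1: "joke" (length 4)
Word 2: "job" (length 3)
One optimal edit sequence:
  1. keep 'j'
  2. keep 'o'
  3. delete 'k'  (+1)
  4. substitute 'e' -> 'b'  (+1)
Edit distance = 2
Max length = max(4, 3) = 4
Similarity = 1 - 2/4
= 0.5000


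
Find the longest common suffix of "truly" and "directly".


Word 1: "truly"
Word 2: "directly"
Comparing from end:
  Pos -1: 'y' == 'y'
  Pos -2: 'l' == 'l'
  Pos -3: 'u' != 't' (stop)
LCS = "ly" (length 2)


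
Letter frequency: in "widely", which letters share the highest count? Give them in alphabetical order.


Word: "widely"
Letter counts:
  'd': 1
  'e': 1
  'i': 1
  'l': 1
  'w': 1
  'y': 1
Maximum count = 1
Most frequent = 'd', 'e', 'i', 'l', 'w', 'y' (1 time each)


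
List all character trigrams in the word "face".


Word: "face" (length 4)
Number of trigrams = 4 - 3 + 1 = 2
  Position 0: "fac"
  Position 1: "ace"
Trigrams = "fac", "ace"


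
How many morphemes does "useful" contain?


Word: "useful"
Morphemes: use | -ful
Each morpheme carries meaning
= 2 morphemes


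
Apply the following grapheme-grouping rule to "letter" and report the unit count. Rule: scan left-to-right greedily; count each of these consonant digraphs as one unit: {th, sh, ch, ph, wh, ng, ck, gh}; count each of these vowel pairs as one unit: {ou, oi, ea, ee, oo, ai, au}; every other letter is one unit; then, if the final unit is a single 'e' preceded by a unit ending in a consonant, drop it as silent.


Word: "letter" (6 letters)
Left-to-right scan:
  1. 'l' (letter)
  2. 'e' (letter)
  3. 't' (letter)
  4. 't' (letter)
  5. 'e' (letter)
  6. 'r' (letter)
Units from scan: 6
Sound units = 6 units


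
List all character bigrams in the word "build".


Word: "build" (length 5)
Number of bigrams = 5 - 2 + 1 = 4
  Position 0: "bu"
  Position 1: "ui"
  Position 2: "il"
  Position 3: "ld"
Bigrams = "bu", "ui", "il", "ld"


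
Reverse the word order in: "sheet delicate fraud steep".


Original: "sheet delicate fraud steep"
Words (1..n): sheet | delicate | fraud | steep
Reversed (n..1): steep | fraud | delicate | sheet
Result = "steep fraud delicate sheet"


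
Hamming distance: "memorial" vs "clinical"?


Comparing character by character (same length = 8):
  Pos 0: 'm' vs 'c' !=
  Pos 1: 'e' vs 'l' !=
  Pos 2: 'm' vs 'i' !=
  Pos 3: 'o' vs 'n' !=
  Pos 4: 'r' vs 'i' !=
  Pos 5: 'i' vs 'c' !=
  Pos 6: 'a' vs 'a' =
  Pos 7: 'l' vs 'l' =
Hamming distance = 6


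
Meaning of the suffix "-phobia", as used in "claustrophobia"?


Suffix: -phobia
As in: claustrophobia -> claustro- + -phobia
Meaning = fear of


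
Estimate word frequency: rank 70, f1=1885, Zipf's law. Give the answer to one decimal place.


Zipf's law: f(r) = f(1) / r
f(1) = 1885
f(70) = 1885 / 70
= 26.9 occurrences


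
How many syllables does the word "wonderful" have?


Word: "wonderful"
Syllable breakdown: won | der | ful
Counting: 3 parts
= 3 syllables


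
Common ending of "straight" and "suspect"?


Word 1: "straight"
Word 2: "suspect"
Comparing from end:
  Pos -1: 't' == 't'
  Pos -2: 'h' != 'c' (stop)
LCS = "t" (length 1)


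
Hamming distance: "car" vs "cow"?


Comparing character by character (same length = 3):
  Pos 0: 'c' vs 'c' =
  Pos 1: 'a' vs 'o' !=
  Pos 2: 'r' vs 'w' !=
Hamming distance = 2


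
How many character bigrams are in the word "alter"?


Word: "alter" (length 5)
Number of 2-grams = length - 2 + 1 = 5 - 2 + 1
= 4


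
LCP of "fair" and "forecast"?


Word 1: "fair"
Word 2: "forecast"
Comparing from start:
  Pos 0: 'f' == 'f'
  Pos 1: 'a' != 'o' (stop)
LCP = "f" (length 1)


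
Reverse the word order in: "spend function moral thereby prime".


Original: "spend function moral thereby prime"
Words (1..n): spend | function | moral | thereby | prime
Reversed (n..1): prime | thereby | moral | function | spend
Result = "prime thereby moral function spend"


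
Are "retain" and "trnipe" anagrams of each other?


Word 1: "retain" → sorted: aeinrt
Word 2: "trnipe" → sorted: einprt
Same letters? aeinrt != einprt
Anagram = No


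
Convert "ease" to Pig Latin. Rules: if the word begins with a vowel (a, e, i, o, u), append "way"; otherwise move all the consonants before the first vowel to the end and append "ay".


Word: "ease"
Starts with vowel → add 'way'
Pig Latin = "easeway"


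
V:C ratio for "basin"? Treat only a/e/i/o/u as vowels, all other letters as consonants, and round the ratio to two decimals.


Word: "basin"
Vowels (a,e,i,o,u): 2
Consonants: 3
Ratio = 2/3
= 0.67


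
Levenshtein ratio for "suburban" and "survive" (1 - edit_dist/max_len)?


Word 1: "suburban" (length 8)
Word 2: "survive" (length 7)
One optimal edit sequence:
  1. keep 's'
  2. keep 'u'
  3. delete 'b'  (+1)
  4. substitute 'u' -> 'r'  (+1)
  5. substitute 'r' -> 'v'  (+1)
  6. substitute 'b' -> 'i'  (+1)
  7. substitute 'a' -> 'v'  (+1)
  8. substitute 'n' -> 'e'  (+1)
Edit distance = 6
Max length = max(8, 7) = 8
Similarity = 1 - 6/8
= 0.2500


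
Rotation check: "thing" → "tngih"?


Word: "thing", Candidate: "tngih"
Method: check if candidate is substring of word+word
"thingthing" contains "tngih"? No
Is rotation = No


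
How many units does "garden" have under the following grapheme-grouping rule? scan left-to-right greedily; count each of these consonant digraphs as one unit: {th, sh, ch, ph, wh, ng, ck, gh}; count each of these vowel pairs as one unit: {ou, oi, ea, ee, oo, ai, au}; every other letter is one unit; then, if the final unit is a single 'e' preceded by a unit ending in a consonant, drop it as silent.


Word: "garden" (6 letters)
Left-to-right scan:
  [1] 'g' (letter)
  [2] 'a' (letter)
  [3] 'r' (letter)
  [4] 'd' (letter)
  [5] 'e' (letter)
  [6] 'n' (letter)
Units from scan: 6
Sound units = 6 units


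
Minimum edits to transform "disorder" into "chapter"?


Word 1: "disorder" (length 8)
Word 2: "chapter" (length 7)
One optimal edit sequence (insert/delete/substitute each cost 1):
  1. delete 'd'  (+1)
  2. substitute 'i' -> 'c'  (+1)
  3. substitute 's' -> 'h'  (+1)
  4. substitute 'o' -> 'a'  (+1)
  5. substitute 'r' -> 'p'  (+1)
  6. substitute 'd' -> 't'  (+1)
  7. keep 'e'
  8. keep 'r'
Total edit operations: 6
Edit distance = 6


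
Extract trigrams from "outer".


Word: "outer" (length 5)
Number of trigrams = 5 - 3 + 1 = 3
  Position 0: "out"
  Position 1: "ute"
  Position 2: "ter"
Trigrams = "out", "ute", "ter"


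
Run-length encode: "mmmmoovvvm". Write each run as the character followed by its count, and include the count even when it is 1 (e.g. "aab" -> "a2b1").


String: "mmmmoovvvm"
Scanning for consecutive runs:
  'm' x 4
  'o' x 2
  'v' x 3
  'm' x 1
RLE = "m4o2v3m1"


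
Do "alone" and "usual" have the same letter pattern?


Pattern of "alone": [0, 1, 2, 3, 4]
Pattern of "usual": [0, 1, 0, 2, 3]
Patterns do not match
Same pattern = No


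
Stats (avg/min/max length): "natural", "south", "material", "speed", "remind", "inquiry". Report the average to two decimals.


Lengths: "natural"=7, "south"=5, "material"=8, "speed"=5, "remind"=6, "inquiry"=7
Sum = 38, Count = 6
Average = 38/6 = 6.33
= avg=6.33, min=5, max=8


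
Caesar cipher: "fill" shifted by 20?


Word: "fill"
Shift: 20
Each letter → (letter + shift) mod 26:
  'f' (5) + 20 = 25 → 'z'
  'i' (8) + 20 = 2 → 'c'
  'l' (11) + 20 = 5 → 'f'
  'l' (11) + 20 = 5 → 'f'
Result = "zcff"


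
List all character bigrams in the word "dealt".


Word: "dealt" (length 5)
Number of bigrams = 5 - 2 + 1 = 4
  Position 0: "de"
  Position 1: "ea"
  Position 2: "al"
  Position 3: "lt"
Bigrams = "de", "ea", "al", "lt"


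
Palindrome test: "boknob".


Word: "boknob"
Reversed: "bonkob"
Forward == Backward? boknob != bonkob
Palindrome = No


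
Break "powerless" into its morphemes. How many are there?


Word: "powerless"
Morphemes: power / -less
Each morpheme carries meaning
= 2 morphemes


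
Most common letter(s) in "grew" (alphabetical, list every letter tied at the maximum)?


Word: "grew"
Letter counts:
  'e': 1
  'g': 1
  'r': 1
  'w': 1
Maximum count = 1
Most frequent = 'e', 'g', 'r', 'w' (1 time each)


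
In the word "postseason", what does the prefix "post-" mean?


Prefix: post-
Example: postseason (post- + season)
Meaning = after


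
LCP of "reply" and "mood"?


Word 1: "reply"
Word 2: "mood"
Comparing from start:
  Pos 0: 'r' != 'm' (stop)
LCP = "" (length 0)


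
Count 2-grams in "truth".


Word: "truth" (length 5)
Number of 2-grams = length - 2 + 1 = 5 - 2 + 1
= 4


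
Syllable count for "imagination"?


Word: "imagination"
Syllable breakdown: i · mag · i · na · tion
Counting: 5 parts
= 5 syllables


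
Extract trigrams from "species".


Word: "species" (length 7)
Number of trigrams = 7 - 3 + 1 = 5
  Position 0: "spe"
  Position 1: "pec"
  Position 2: "eci"
  Position 3: "cie"
  Position 4: "ies"
Trigrams = "spe", "pec", "eci", "cie", "ies"


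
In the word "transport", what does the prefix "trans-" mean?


Prefix: trans-
Example: transport = trans- + port
Meaning = across


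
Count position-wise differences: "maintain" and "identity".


Comparing character by character (same length = 8):
  Pos 0: 'm' vs 'i' !=
  Pos 1: 'a' vs 'd' !=
  Pos 2: 'i' vs 'e' !=
  Pos 3: 'n' vs 'n' =
  Pos 4: 't' vs 't' =
  Pos 5: 'a' vs 'i' !=
  Pos 6: 'i' vs 't' !=
  Pos 7: 'n' vs 'y' !=
Hamming distance = 6


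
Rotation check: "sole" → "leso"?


Word: "sole", Candidate: "leso"
Method: check if candidate is substring of word+word
"solesole" contains "leso"? Yes
Is rotation = Yes


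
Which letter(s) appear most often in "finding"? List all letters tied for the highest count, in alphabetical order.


Word: "finding"
Letter counts:
  'd': 1
  'f': 1
  'g': 1
  'i': 2
  'n': 2
Maximum count = 2
Most frequent = 'i', 'n' (2 times each)


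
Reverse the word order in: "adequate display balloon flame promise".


Original: "adequate display balloon flame promise"
Words (1..n): adequate | display | balloon | flame | promise
Reversed (n..1): promise | flame | balloon | display | adequate
Result = "promise flame balloon display adequate"


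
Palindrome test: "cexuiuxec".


Word: "cexuiuxec"
Reversed: "cexuiuxec"
Forward == Backward? cexuiuxec == cexuiuxec
Palindrome = Yes


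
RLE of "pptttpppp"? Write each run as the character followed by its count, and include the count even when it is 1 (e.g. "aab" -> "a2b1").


String: "pptttpppp"
Scanning for consecutive runs:
  'p' x 2
  't' x 3
  'p' x 4
RLE = "p2t3p4"


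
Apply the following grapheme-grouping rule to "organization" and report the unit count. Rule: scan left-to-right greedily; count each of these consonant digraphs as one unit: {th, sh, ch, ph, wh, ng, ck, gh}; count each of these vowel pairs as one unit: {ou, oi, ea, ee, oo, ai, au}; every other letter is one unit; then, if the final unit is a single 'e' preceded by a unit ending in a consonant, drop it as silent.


Word: "organization" (12 letters)
Left-to-right scan:
  (1) 'o' (letter)
  (2) 'r' (letter)
  (3) 'g' (letter)
  (4) 'a' (letter)
  (5) 'n' (letter)
  (6) 'i' (letter)
  (7) 'z' (letter)
  (8) 'a' (letter)
  (9) 't' (letter)
  (10) 'i' (letter)
  (11) 'o' (letter)
  (12) 'n' (letter)
Units from scan: 12
Sound units = 12 units


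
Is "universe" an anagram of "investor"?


Word 1: "investor" → sorted: einorstv
Word 2: "universe" → sorted: eeinrsuv
Same letters? einorstv != eeinrsuv
Anagram = No


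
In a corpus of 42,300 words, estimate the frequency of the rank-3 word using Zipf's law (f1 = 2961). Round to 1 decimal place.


Zipf's law: f(r) = f(1) / r
f(1) = 2961
f(3) = 2961 / 3
= 987.0 occurrences


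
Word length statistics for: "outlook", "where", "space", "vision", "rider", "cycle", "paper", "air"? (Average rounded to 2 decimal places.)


Lengths: "outlook"=7, "where"=5, "space"=5, "vision"=6, "rider"=5, "cycle"=5, "paper"=5, "air"=3
Sum = 41, Count = 8
Average = 41/8 = 5.13
= avg=5.13, min=3, max=7


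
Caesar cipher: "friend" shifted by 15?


Word: "friend"
Shift: 15
Each letter → (letter + shift) mod 26:
  'f' (5) + 15 = 20 → 'u'
  'r' (17) + 15 = 6 → 'g'
  'i' (8) + 15 = 23 → 'x'
  'e' (4) + 15 = 19 → 't'
  'n' (13) + 15 = 2 → 'c'
  'd' (3) + 15 = 18 → 's'
Result = "ugxtcs"


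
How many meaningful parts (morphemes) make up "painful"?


Word: "painful"
Morphemes: pain + -ful
Each morpheme carries meaning
= 2 morphemes


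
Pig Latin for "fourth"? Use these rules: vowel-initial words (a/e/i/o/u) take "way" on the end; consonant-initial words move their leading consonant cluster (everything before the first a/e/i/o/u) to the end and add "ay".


Word: "fourth"
Starts with consonant(s) → move to end, add 'ay'
Consonant cluster: "f"
Pig Latin = "ourthfay"


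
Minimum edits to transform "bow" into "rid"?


Word 1: "bow" (length 3)
Word 2: "rid" (length 3)
One optimal edit sequence (insert/delete/substitute each cost 1):
  1. substitute 'b' -> 'r'  (+1)
  2. substitute 'o' -> 'i'  (+1)
  3. substitute 'w' -> 'd'  (+1)
Total edit operations: 3
Edit distance = 3


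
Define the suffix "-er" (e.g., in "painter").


Suffix: -er
Example: painter = paint + -er
Meaning = one who / more


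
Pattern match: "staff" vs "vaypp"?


Pattern of "staff": [0, 1, 2, 3, 3]
Pattern of "vaypp": [0, 1, 2, 3, 3]
Patterns match
Same pattern = Yes


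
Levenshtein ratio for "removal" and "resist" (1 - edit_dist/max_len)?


Word 1: "removal" (length 7)
Word 2: "resist" (length 6)
One optimal edit sequence:
  1. keep 'r'
  2. keep 'e'
  3. delete 'm'  (+1)
  4. substitute 'o' -> 's'  (+1)
  5. substitute 'v' -> 'i'  (+1)
  6. substitute 'a' -> 's'  (+1)
  7. substitute 'l' -> 't'  (+1)
Edit distance = 5
Max length = max(7, 6) = 7
Similarity = 1 - 5/7
= 0.2857


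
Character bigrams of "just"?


Word: "just" (length 4)
Number of bigrams = 4 - 2 + 1 = 3
  Position 0: "ju"
  Position 1: "us"
  Position 2: "st"
Bigrams = "ju", "us", "st"


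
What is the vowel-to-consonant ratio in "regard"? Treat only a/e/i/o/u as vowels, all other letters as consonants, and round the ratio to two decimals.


Word: "regard"
Vowels (a,e,i,o,u): 2
Consonants: 4
Ratio = 2/4
= 0.50


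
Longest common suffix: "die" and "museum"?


Word 1: "die"
Word 2: "museum"
Comparing from end:
  Pos -1: 'e' != 'm' (stop)
LCS = "" (length 0)


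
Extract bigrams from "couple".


Word: "couple" (length 6)
Number of bigrams = 6 - 2 + 1 = 5
  Position 0: "co"
  Position 1: "ou"
  Position 2: "up"
  Position 3: "pl"
  Position 4: "le"
Bigrams = "co", "ou", "up", "pl", "le"


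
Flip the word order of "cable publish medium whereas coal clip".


Original: "cable publish medium whereas coal clip"
Words (1..n): cable | publish | medium | whereas | coal | clip
Reversed (n..1): clip | coal | whereas | medium | publish | cable
Result = "clip coal whereas medium publish cable"
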